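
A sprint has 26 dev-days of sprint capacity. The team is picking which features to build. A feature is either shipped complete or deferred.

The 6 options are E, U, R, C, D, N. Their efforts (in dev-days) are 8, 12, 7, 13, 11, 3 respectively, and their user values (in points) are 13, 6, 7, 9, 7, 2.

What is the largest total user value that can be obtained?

27

This is a 0-1 knapsack instance.
Allowing fractional choices, the relaxed optimum would be about 27.6, but features are indivisible.
E + R + D: effort 8 + 7 + 11 = 26 ≤ 26, user value 13 + 7 + 7 = 27.
E + C + N: effort 8 + 13 + 3 = 24 ≤ 26, user value 13 + 9 + 2 = 24.
Best is E, R, and D with total user value 27.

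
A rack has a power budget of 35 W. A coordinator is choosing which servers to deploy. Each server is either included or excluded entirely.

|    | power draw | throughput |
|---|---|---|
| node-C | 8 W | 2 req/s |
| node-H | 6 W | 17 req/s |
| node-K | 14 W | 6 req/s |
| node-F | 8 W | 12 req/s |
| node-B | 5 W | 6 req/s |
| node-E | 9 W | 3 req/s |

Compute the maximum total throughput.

41

Allowing fractional choices, the relaxed optimum would be about 41.7, but servers are indivisible.
node-H + node-F + node-B + node-E: power draw 6 + 8 + 5 + 9 = 28 ≤ 35, throughput 17 + 12 + 6 + 3 = 38.
node-H + node-K + node-F + node-B: power draw 6 + 14 + 8 + 5 = 33 ≤ 35, throughput 17 + 6 + 12 + 6 = 41.
node-C + node-H + node-F + node-B: power draw 8 + 6 + 8 + 5 = 27 ≤ 35, throughput 2 + 17 + 12 + 6 = 37.
Best is node-H, node-K, node-F, and node-B with total throughput 41.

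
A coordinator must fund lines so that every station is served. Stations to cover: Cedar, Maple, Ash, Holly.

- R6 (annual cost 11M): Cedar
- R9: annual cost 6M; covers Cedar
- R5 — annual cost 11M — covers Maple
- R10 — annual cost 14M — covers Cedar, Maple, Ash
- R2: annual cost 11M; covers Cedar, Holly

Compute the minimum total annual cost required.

25

This is an integer covering problem.
Choose R10 and R2: together they cover Cedar, Maple, Ash, Holly — every station.
Total annual cost: 14 + 11 = 25.
No cover costs less than 25.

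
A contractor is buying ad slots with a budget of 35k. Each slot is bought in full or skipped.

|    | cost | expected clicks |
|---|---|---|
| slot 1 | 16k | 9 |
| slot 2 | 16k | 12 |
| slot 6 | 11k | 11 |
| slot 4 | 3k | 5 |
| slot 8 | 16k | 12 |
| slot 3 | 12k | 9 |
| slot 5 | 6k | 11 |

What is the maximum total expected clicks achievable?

Treat it as a binary knapsack problem.
Allowing fractional choices, the relaxed optimum would be about 38.2, but ad slots are indivisible.
slot 6 + slot 8 + slot 5: cost 11 + 16 + 6 = 33 ≤ 35, expected clicks 11 + 12 + 11 = 34.
slot 2 + slot 6 + slot 5: cost 16 + 11 + 6 = 33 ≤ 35, expected clicks 12 + 11 + 11 = 34.
slot 6 + slot 4 + slot 3 + slot 5: cost 11 + 3 + 12 + 6 = 32 ≤ 35, expected clicks 11 + 5 + 9 + 11 = 36.
Best is slot 6, slot 4, slot 3, and slot 5 with total expected clicks 36.

36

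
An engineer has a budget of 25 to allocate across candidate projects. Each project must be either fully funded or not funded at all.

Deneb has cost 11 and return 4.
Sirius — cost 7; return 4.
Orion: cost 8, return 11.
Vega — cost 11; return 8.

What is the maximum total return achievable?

19

This is a 0-1 knapsack instance.
Sirius + Orion: cost 7 + 8 = 15 ≤ 25, return 4 + 11 = 15.
Orion + Vega: cost 8 + 11 = 19 ≤ 25, return 11 + 8 = 19.
Deneb + Orion: cost 11 + 8 = 19 ≤ 25, return 4 + 11 = 15.
Best is Orion and Vega with total return 19.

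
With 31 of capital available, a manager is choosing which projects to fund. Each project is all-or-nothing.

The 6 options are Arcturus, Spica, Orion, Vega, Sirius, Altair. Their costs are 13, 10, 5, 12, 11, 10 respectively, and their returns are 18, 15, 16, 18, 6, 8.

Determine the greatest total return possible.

Treat it as a binary knapsack problem.
Arcturus + Spica + Orion: cost 13 + 10 + 5 = 28 ≤ 31, return 18 + 15 + 16 = 49.
Arcturus + Orion + Vega: cost 13 + 5 + 12 = 30 ≤ 31, return 18 + 16 + 18 = 52.
Spica + Orion + Vega: cost 10 + 5 + 12 = 27 ≤ 31, return 15 + 16 + 18 = 49.
Best is Arcturus, Orion, and Vega with total return 52.

52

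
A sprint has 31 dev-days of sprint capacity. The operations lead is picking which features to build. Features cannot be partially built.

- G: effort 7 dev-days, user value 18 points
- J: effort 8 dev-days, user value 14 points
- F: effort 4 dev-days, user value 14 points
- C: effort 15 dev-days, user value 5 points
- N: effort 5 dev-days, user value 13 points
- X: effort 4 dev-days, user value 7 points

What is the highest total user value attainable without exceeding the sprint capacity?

66

Take G, J, F, N, and X: effort 7 + 8 + 4 + 5 + 4 = 28 ≤ 31, user value 18 + 14 + 14 + 13 + 7 = 66.
No other feasible combination does better.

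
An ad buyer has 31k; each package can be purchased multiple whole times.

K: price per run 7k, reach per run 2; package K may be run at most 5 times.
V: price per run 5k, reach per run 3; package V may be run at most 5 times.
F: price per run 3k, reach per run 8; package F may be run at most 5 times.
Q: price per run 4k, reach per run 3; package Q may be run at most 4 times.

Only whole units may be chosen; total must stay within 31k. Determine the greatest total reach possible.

52

This is a bounded integer knapsack.
F has the best ratio (8/3); taking only F gives at most 5×8 = 40 (stopped by the supply cap of 5).
Mixing does better — 5×F and 4×Q: price 31 ≤ 31, reach 5·8 + 4·3 = 52.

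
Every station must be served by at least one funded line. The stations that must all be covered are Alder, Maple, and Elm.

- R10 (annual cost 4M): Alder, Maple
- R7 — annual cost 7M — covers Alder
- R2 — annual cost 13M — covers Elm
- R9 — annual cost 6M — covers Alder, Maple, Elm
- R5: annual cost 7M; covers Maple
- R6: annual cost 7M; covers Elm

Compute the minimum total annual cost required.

R9 alone covers Alder, Maple, Elm — every station.
Total annual cost: 6.

6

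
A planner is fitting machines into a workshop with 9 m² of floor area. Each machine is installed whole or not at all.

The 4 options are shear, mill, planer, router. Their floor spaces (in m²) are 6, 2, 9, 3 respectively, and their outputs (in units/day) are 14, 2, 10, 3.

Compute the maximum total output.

17

Allowing fractional choices, the relaxed optimum would be about 17.3, but machines are indivisible.
shear + mill: floor space 6 + 2 = 8 ≤ 9, output 14 + 2 = 16.
shear: floor space 6 ≤ 9, output 14.
shear + router: floor space 6 + 3 = 9 ≤ 9, output 14 + 3 = 17.
Best is shear and router with total output 17.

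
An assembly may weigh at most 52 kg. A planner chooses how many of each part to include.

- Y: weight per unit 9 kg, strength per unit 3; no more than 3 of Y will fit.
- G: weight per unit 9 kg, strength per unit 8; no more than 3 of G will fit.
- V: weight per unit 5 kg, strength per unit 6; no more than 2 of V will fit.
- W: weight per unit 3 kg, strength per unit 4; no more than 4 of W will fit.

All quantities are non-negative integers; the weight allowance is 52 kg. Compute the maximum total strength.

This is a bounded integer knapsack.
W has the best ratio (4/3); taking only W gives at most 4×4 = 16 (stopped by the supply cap of 4).
Mixing does better — 3×G, 2×V, and 4×W: weight 49 ≤ 52, strength 3·8 + 2·6 + 4·4 = 52.

52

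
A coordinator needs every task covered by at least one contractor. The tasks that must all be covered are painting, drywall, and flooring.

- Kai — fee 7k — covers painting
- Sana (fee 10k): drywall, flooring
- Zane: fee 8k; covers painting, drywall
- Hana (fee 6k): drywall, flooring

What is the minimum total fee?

13

Choose Kai and Hana: together they cover painting, drywall, flooring — every task.
Total fee: 7 + 6 = 13.
No cover costs less than 13.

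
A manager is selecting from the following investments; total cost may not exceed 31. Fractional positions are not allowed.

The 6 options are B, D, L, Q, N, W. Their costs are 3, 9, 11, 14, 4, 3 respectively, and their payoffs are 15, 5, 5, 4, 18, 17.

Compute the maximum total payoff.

60

Allowing fractional choices, the relaxed optimum would be about 60.3, but investments are indivisible.
B + D + L + N + W: cost 3 + 9 + 11 + 4 + 3 = 30 ≤ 31, payoff 15 + 5 + 5 + 18 + 17 = 60.
B + L + N + W: cost 3 + 11 + 4 + 3 = 21 ≤ 31, payoff 15 + 5 + 18 + 17 = 55.
B + D + N + W: cost 3 + 9 + 4 + 3 = 19 ≤ 31, payoff 15 + 5 + 18 + 17 = 55.
Best is B, D, L, N, and W with total payoff 60.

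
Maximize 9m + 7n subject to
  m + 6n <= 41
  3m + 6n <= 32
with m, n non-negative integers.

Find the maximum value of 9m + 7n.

(m,n)=(10,0): 1·10+6·0=10≤41, 3·10+6·0=30≤32, objective 90.
(m,n)=(9,0): 1·9+6·0=9≤41, 3·9+6·0=27≤32, objective 81.
Maximum is 90 at (m,n)=(10,0).

90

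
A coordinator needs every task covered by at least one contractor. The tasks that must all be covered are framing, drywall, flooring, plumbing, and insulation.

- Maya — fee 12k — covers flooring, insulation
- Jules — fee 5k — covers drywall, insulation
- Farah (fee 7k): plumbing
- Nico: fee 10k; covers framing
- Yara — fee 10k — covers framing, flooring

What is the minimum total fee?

Choose Jules, Farah, and Yara: together they cover framing, drywall, flooring, plumbing, insulation — every task.
Total fee: 5 + 7 + 10 = 22.
No cover costs less than 22.

22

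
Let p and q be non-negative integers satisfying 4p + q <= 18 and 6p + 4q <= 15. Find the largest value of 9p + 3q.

18

Relaxing integrality, the LP optimum is 22.50 at (p,q) = (2.5, 0), which is not an integer point.
(p,q)=(2,0): 4·2+1·0=8≤18, 6·2+4·0=12≤15, objective 18.
(p,q)=(1,1): 4·1+1·1=5≤18, 6·1+4·1=10≤15, objective 12.
No feasible integer point exceeds 18.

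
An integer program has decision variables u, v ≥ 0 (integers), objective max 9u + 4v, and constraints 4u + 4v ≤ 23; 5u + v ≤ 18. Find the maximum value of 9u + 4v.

35

Relaxing integrality, the LP optimum is 38.31 at (u,v) = (3.06, 2.69), which is not an integer point.
(u,v)=(3,2) is feasible, giving 35.
(u,v)=(3,1) is feasible, giving 31.
The best lattice point is (3,2), giving 35.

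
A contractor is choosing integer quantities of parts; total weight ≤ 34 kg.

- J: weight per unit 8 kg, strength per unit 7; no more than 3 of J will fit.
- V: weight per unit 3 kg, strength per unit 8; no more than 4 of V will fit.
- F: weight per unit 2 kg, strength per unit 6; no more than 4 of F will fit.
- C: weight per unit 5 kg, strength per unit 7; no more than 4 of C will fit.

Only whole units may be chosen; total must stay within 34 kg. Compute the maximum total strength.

F has the best ratio (6/2); taking only F gives at most 4×6 = 24 (stopped by the supply cap of 4).
Mixing does better — 4×V, 3×F, and 3×C: weight 33 ≤ 34, strength 4·8 + 3·6 + 3·7 = 71.

71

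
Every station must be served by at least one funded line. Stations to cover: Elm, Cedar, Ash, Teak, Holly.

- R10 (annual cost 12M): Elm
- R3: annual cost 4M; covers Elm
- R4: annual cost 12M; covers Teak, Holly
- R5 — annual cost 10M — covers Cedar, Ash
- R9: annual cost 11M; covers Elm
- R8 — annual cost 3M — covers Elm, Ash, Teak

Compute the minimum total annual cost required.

25

Choose R4, R5, and R8: together they cover Elm, Cedar, Ash, Teak, Holly — every station.
Total annual cost: 12 + 10 + 3 = 25.
No cover costs less than 25.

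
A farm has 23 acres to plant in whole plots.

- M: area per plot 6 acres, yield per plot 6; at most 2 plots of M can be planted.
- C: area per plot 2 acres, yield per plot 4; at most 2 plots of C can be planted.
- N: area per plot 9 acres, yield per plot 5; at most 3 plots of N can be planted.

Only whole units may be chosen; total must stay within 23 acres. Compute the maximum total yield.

C has the best ratio (4/2); taking only C gives at most 2×4 = 8 (stopped by the supply cap of 2).
Mixing does better — 2×M, 1×C, and 1×N: area 23 ≤ 23, yield 2·6 + 1·4 + 1·5 = 21.

21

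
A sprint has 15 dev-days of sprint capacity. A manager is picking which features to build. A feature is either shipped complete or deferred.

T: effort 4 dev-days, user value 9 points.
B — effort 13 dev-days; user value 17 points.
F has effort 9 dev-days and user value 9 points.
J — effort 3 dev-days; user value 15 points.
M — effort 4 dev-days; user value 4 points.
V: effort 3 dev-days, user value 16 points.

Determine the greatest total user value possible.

44

Allowing fractional choices, the relaxed optimum would be about 46.5, but features are indivisible.
T + J + V: effort 4 + 3 + 3 = 10 ≤ 15, user value 9 + 15 + 16 = 40.
T + J + M + V: effort 4 + 3 + 4 + 3 = 14 ≤ 15, user value 9 + 15 + 4 + 16 = 44.
Best is T, J, M, and V with total user value 44.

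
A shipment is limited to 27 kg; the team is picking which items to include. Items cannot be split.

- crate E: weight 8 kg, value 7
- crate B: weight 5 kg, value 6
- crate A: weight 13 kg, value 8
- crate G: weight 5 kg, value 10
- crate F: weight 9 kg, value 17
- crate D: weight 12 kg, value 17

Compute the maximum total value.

This is an integer program with binary decision variables.
crate G + crate F + crate D: weight 5 + 9 + 12 = 26 ≤ 27, value 10 + 17 + 17 = 44.
crate B + crate F + crate D: weight 5 + 9 + 12 = 26 ≤ 27, value 6 + 17 + 17 = 40.
crate E + crate B + crate G + crate F: weight 8 + 5 + 5 + 9 = 27 ≤ 27, value 7 + 6 + 10 + 17 = 40.
Best is crate G, crate F, and crate D with total value 44.

44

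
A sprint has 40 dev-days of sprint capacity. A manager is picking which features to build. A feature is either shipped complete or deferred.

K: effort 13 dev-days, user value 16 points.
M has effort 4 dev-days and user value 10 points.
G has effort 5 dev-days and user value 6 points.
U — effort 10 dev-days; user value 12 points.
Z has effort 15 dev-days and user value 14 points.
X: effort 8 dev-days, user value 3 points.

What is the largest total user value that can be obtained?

47

K + M + G + U + X: effort 13 + 4 + 5 + 10 + 8 = 40 ≤ 40, user value 16 + 10 + 6 + 12 + 3 = 47.
K + M + G + Z: effort 13 + 4 + 5 + 15 = 37 ≤ 40, user value 16 + 10 + 6 + 14 = 46.
Best is K, M, G, U, and X with total user value 47.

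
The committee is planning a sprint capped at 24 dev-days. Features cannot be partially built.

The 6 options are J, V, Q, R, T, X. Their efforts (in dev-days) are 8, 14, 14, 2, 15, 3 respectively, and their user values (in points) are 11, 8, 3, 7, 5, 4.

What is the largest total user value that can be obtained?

26

J + V + R: effort 8 + 14 + 2 = 24 ≤ 24, user value 11 + 8 + 7 = 26.
J + Q + R: effort 8 + 14 + 2 = 24 ≤ 24, user value 11 + 3 + 7 = 21.
J + R + X: effort 8 + 2 + 3 = 13 ≤ 24, user value 11 + 7 + 4 = 22.
Best is J, V, and R with total user value 26.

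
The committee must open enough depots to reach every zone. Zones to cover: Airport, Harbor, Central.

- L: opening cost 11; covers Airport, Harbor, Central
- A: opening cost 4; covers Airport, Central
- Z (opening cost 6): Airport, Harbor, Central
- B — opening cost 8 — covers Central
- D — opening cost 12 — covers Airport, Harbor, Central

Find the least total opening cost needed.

This is an integer covering problem.
The greedy cost-per-new-zone heuristic would pick A and Z for 10, but a cheaper cover exists.
Z alone covers Airport, Harbor, Central — every zone.
Total opening cost: 6.
No cover costs less than 6.

6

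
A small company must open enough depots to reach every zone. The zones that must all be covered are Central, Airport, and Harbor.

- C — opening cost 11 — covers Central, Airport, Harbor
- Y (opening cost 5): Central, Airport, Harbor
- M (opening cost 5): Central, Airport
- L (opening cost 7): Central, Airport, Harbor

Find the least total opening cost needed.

This is an integer covering problem.
Y alone covers Central, Airport, Harbor — every zone.
Total opening cost: 5.
No cover costs less than 5.

5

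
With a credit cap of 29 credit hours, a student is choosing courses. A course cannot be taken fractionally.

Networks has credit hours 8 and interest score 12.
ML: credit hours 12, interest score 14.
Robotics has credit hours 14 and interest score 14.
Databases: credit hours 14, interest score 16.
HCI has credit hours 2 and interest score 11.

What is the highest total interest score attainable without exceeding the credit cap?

41

This is a 0-1 knapsack instance.
Allowing fractional choices, the relaxed optimum would be about 45.0, but courses are indivisible.
ML + Databases + HCI: credit hours 12 + 14 + 2 = 28 ≤ 29, interest score 14 + 16 + 11 = 41.
ML + Robotics + HCI: credit hours 12 + 14 + 2 = 28 ≤ 29, interest score 14 + 14 + 11 = 39.
Networks + Databases + HCI: credit hours 8 + 14 + 2 = 24 ≤ 29, interest score 12 + 16 + 11 = 39.
Best is ML, Databases, and HCI with total interest score 41.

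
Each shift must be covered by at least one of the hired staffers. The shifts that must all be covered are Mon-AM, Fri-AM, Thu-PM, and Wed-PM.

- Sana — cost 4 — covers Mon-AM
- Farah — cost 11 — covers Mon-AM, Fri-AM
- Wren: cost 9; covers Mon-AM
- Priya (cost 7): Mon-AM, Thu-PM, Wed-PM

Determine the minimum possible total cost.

18

Choose Farah and Priya: together they cover Mon-AM, Fri-AM, Thu-PM, Wed-PM — every shift.
Total cost: 11 + 7 = 18.
No cover costs less than 18.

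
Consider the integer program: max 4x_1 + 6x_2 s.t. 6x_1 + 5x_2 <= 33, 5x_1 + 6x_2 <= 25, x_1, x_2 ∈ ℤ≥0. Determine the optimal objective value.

24

The continuous relaxation peaks at (0, 4.17) with value 25.00; rounding to a feasible lattice point costs some objective.
(x_1,x_2)=(0,4): 6·0+5·4=20≤33, 5·0+6·4=24≤25, objective 24.
(x_1,x_2)=(1,3): 6·1+5·3=21≤33, 5·1+6·3=23≤25, objective 22.
The best lattice point is (0,4), giving 24.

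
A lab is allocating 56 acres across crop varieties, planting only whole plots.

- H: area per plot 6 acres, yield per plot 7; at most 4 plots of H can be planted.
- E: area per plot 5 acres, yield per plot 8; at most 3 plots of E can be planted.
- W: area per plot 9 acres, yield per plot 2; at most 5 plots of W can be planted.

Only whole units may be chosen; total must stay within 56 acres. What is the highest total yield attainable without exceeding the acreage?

54

E has the best ratio (8/5); taking only E gives at most 3×8 = 24 (stopped by the supply cap of 3).
Mixing does better — 4×H, 3×E, and 1×W: area 48 ≤ 56, yield 4·7 + 3·8 + 1·2 = 54.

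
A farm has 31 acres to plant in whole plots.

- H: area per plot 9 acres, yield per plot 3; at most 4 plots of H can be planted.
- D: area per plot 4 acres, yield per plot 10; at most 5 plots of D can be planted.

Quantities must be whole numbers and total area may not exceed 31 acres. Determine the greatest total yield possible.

D has the best ratio (10/4); taking only D gives at most 5×10 = 50 (stopped by the supply cap of 5).
Mixing does better — 1×H and 5×D: area 29 ≤ 31, yield 1·3 + 5·10 = 53.

53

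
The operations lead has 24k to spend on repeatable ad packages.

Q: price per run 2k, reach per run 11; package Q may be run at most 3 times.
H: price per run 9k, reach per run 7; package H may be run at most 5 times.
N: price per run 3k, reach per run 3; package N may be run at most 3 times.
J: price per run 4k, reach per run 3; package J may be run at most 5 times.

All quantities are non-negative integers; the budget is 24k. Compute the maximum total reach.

49

Q has the best ratio (11/2); taking only Q gives at most 3×11 = 33 (stopped by the supply cap of 3).
Mixing does better — 3×Q, 1×H, and 3×N: price 24 ≤ 24, reach 3·11 + 1·7 + 3·3 = 49.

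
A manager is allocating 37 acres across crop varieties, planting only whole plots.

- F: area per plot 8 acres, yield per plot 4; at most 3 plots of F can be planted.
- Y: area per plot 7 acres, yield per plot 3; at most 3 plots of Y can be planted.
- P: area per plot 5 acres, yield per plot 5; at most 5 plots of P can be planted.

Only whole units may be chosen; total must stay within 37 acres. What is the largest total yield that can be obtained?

P has the best ratio (5/5); taking only P gives at most 5×5 = 25 (stopped by the supply cap of 5).
Mixing does better — 1×F and 5×P: area 33 ≤ 37, yield 1·4 + 5·5 = 29.

29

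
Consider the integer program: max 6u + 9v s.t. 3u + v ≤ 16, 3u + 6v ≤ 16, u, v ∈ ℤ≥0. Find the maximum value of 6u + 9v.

The continuous relaxation peaks at (5.33, 0) with value 32.00; rounding to a feasible lattice point costs some objective.
(u,v)=(5,0): 3·5+1·0=15≤16, 3·5+6·0=15≤16, objective 30.
(u,v)=(4,0): 3·4+1·0=12≤16, 3·4+6·0=12≤16, objective 24.
The best lattice point is (5,0), giving 30.

30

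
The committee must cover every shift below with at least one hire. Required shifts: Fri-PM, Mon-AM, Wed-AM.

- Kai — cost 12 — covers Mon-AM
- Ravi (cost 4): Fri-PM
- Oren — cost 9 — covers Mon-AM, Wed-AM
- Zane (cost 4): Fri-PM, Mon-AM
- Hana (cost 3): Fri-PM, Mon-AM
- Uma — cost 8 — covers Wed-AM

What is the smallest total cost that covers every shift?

11

This is an integer covering problem.
Choose Hana and Uma: together they cover Fri-PM, Mon-AM, Wed-AM — every shift.
Total cost: 3 + 8 = 11.
No cover costs less than 11.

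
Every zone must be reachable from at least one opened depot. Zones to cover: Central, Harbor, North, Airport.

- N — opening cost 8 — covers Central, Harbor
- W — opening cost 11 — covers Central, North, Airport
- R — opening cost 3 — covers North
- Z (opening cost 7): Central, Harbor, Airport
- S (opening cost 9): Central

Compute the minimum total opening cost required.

Choose R and Z: together they cover Central, Harbor, North, Airport — every zone.
Total opening cost: 3 + 7 = 10.
No cover costs less than 10.

10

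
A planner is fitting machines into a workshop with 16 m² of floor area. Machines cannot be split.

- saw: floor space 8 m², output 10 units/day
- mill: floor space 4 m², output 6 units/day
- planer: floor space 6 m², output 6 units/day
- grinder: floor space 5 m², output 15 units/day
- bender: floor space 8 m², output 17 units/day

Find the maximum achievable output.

Take grinder and bender: floor space 5 + 8 = 13 ≤ 16, output 15 + 17 = 32.
No other feasible combination does better.

32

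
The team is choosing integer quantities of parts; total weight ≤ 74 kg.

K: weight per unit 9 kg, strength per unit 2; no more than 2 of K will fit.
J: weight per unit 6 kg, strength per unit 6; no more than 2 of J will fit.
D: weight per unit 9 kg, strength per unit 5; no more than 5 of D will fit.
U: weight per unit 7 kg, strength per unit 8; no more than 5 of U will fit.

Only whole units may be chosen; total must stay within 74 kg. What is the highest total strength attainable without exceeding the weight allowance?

67

This is a bounded integer knapsack.
2×J, 3×D, and 5×U: weight 74 ≤ 74, strength 2·6 + 3·5 + 5·8 = 67.
1×K, 2×J, 2×D, and 5×U: weight 74 ≤ 74, strength 1·2 + 2·6 + 2·5 + 5·8 = 64.
Best is 67.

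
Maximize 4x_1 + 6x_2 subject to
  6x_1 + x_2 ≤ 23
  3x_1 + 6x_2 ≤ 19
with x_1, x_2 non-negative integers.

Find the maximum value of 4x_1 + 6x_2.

20

(x_1,x_2)=(2,2) is feasible, giving 20.
(x_1,x_2)=(3,1) is feasible, giving 18.
(x_1,x_2)=(1,2) is feasible, giving 16.
(x_1,x_2)=(2,1) is feasible, giving 14.
No feasible integer point exceeds 20.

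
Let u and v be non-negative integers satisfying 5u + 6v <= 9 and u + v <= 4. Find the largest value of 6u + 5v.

(u,v)=(1,0): 5·1+6·0=5≤9, 1·1+1·0=1≤4, objective 6.
(u,v)=(0,1): 5·0+6·1=6≤9, 1·0+1·1=1≤4, objective 5.
(u,v)=(0,0): 5·0+6·0=0≤9, 1·0+1·0=0≤4, objective 0.
Maximum is 6 at (u,v)=(1,0).

6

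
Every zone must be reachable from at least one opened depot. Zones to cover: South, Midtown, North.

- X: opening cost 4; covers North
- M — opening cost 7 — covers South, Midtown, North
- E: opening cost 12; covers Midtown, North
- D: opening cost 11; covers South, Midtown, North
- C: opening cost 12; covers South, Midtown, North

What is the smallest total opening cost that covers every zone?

7

This is a weighted set-cover instance.
M alone covers South, Midtown, North — every zone.
Total opening cost: 7.
No cover costs less than 7.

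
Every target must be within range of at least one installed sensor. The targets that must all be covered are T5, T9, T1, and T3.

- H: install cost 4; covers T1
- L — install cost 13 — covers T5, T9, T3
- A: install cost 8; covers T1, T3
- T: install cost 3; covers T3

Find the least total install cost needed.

The greedy cost-per-new-target heuristic would pick T, H, and L for 20, but a cheaper cover exists.
Choose H and L: together they cover T5, T9, T1, T3 — every target.
Total install cost: 4 + 13 = 17.
No cover costs less than 17.

17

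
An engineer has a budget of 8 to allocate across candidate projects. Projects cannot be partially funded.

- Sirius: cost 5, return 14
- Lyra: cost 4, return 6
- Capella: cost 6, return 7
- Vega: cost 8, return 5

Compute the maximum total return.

Treat it as a binary knapsack problem.
Allowing fractional choices, the relaxed optimum would be about 18.5, but projects are indivisible.
Sirius: cost 5 ≤ 8, return 14.
Capella: cost 6 ≤ 8, return 7.
Best is Sirius with total return 14.

14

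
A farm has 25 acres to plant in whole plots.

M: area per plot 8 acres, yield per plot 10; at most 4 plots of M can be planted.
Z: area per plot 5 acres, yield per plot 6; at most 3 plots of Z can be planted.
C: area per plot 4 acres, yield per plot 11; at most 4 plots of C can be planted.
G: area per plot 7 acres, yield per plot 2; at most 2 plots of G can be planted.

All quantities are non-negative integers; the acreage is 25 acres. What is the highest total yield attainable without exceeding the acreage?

54

C has the best ratio (11/4); taking only C gives at most 4×11 = 44 (stopped by the supply cap of 4).
Mixing does better — 1×M and 4×C: area 24 ≤ 25, yield 1·10 + 4·11 = 54.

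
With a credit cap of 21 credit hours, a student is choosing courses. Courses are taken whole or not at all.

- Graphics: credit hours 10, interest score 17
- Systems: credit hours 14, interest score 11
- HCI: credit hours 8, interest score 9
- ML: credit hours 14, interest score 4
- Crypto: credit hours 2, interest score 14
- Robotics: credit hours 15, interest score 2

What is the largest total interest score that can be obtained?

Take Graphics, HCI, and Crypto: credit hours 10 + 8 + 2 = 20 ≤ 21, interest score 17 + 9 + 14 = 40.
No other feasible combination does better.

40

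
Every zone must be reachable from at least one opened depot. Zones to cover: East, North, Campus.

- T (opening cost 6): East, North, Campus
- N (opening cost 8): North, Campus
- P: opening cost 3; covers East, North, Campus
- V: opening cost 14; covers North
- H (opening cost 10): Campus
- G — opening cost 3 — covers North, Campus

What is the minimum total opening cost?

3

P alone covers East, North, Campus — every zone.
Total opening cost: 3.
No cover costs less than 3.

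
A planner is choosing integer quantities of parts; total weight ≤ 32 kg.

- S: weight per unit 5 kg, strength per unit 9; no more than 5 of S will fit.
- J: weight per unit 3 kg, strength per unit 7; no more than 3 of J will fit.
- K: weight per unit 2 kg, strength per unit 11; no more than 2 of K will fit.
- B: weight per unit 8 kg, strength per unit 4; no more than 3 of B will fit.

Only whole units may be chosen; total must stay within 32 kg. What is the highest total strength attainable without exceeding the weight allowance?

4×S, 2×J, and 2×K: weight 30 ≤ 32, strength 4·9 + 2·7 + 2·11 = 72.
5×S, 1×J, and 2×K: weight 32 ≤ 32, strength 5·9 + 1·7 + 2·11 = 74.
Best is 74.

74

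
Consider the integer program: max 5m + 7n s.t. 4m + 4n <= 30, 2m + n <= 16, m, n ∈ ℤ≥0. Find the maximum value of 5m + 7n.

The continuous relaxation peaks at (0, 7.5) with value 52.50; rounding to a feasible lattice point costs some objective.
(m,n)=(0,7): 4·0+4·7=28≤30, 2·0+1·7=7≤16, objective 49.
(m,n)=(1,6): 4·1+4·6=28≤30, 2·1+1·6=8≤16, objective 47.
(m,n)=(0,6): 4·0+4·6=24≤30, 2·0+1·6=6≤16, objective 42.
Maximum is 49 at (m,n)=(0,7).

49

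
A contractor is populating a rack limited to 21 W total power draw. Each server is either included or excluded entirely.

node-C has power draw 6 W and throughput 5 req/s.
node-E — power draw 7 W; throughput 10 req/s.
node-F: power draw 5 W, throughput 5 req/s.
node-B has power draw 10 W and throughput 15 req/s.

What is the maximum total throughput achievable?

25

Allowing fractional choices, the relaxed optimum would be about 29.0, but servers are indivisible.
node-E + node-B: power draw 7 + 10 = 17 ≤ 21, throughput 10 + 15 = 25.
node-F + node-B: power draw 5 + 10 = 15 ≤ 21, throughput 5 + 15 = 20.
node-C + node-F + node-B: power draw 6 + 5 + 10 = 21 ≤ 21, throughput 5 + 5 + 15 = 25.
The maximum throughput is 25; one optimal choice is node-E and node-B.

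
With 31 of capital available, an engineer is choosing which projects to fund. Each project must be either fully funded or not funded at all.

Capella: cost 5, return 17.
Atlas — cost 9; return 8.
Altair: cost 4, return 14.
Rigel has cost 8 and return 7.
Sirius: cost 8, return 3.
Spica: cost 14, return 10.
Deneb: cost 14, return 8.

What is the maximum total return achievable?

Allowing fractional choices, the relaxed optimum would be about 49.6, but projects are indivisible.
Capella + Atlas + Altair + Rigel: cost 5 + 9 + 4 + 8 = 26 ≤ 31, return 17 + 8 + 14 + 7 = 46.
Capella + Altair + Rigel + Spica: cost 5 + 4 + 8 + 14 = 31 ≤ 31, return 17 + 14 + 7 + 10 = 48.
Best is Capella, Altair, Rigel, and Spica with total return 48.

48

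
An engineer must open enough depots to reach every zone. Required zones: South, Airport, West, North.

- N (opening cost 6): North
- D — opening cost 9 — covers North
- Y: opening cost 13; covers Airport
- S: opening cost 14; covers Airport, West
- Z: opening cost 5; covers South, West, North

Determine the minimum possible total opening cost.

18

Choose Y and Z: together they cover South, Airport, West, North — every zone.
Total opening cost: 13 + 5 = 18.
No cover costs less than 18.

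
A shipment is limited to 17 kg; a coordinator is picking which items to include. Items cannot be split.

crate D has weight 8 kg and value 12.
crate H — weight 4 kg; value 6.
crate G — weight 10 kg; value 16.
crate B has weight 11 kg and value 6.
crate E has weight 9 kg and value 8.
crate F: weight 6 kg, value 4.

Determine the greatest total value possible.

22

Treat it as a binary knapsack problem.
Take crate H and crate G: weight 4 + 10 = 14 ≤ 17, value 6 + 16 = 22.
No other feasible combination does better.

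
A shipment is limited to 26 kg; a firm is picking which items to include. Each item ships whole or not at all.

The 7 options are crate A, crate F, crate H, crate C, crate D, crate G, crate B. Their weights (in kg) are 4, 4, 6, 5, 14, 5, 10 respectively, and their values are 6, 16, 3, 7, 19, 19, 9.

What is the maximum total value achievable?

54

This is an integer program with binary decision variables.
Take crate F, crate D, and crate G: weight 4 + 14 + 5 = 23 ≤ 26, value 16 + 19 + 19 = 54.
No other feasible combination does better.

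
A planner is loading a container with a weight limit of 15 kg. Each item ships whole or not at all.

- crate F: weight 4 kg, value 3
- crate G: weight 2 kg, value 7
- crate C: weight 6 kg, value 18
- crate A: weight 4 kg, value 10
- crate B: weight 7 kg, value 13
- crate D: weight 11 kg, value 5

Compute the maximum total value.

38

Allowing fractional choices, the relaxed optimum would be about 40.6, but items are indivisible.
crate C + crate B: weight 6 + 7 = 13 ≤ 15, value 18 + 13 = 31.
crate G + crate C + crate B: weight 2 + 6 + 7 = 15 ≤ 15, value 7 + 18 + 13 = 38.
crate G + crate C + crate A: weight 2 + 6 + 4 = 12 ≤ 15, value 7 + 18 + 10 = 35.
Best is crate G, crate C, and crate B with total value 38.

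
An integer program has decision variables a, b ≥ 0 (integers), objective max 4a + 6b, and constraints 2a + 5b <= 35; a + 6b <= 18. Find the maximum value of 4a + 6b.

68

(a,b)=(17,0) is feasible, giving 68.
(a,b)=(16,0) is feasible, giving 64.
No feasible integer point exceeds 68.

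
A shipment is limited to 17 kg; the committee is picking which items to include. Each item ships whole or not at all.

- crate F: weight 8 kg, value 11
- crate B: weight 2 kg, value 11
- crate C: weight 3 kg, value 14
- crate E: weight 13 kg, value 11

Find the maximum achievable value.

Allowing fractional choices, the relaxed optimum would be about 39.4, but items are indivisible.
crate F + crate C: weight 8 + 3 = 11 ≤ 17, value 11 + 14 = 25.
crate F + crate B + crate C: weight 8 + 2 + 3 = 13 ≤ 17, value 11 + 11 + 14 = 36.
crate B + crate C: weight 2 + 3 = 5 ≤ 17, value 11 + 14 = 25.
Best is crate F, crate B, and crate C with total value 36.

36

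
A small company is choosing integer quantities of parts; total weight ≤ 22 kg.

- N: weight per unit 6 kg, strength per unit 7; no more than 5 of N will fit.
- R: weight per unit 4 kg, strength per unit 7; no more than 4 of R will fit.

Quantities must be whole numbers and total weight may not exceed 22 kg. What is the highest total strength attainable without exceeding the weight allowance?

1×N and 4×R: weight 22 ≤ 22, strength 1·7 + 4·7 = 35.
4×R: weight 16 ≤ 22, strength 4·7 = 28.
Best is 35.

35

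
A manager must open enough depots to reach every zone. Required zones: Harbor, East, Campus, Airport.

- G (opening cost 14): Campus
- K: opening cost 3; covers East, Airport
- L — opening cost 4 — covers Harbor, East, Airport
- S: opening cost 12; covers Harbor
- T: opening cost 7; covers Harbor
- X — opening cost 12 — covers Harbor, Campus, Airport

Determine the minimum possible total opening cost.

The greedy cost-per-new-zone heuristic would pick L and X for 16, but a cheaper cover exists.
Choose K and X: together they cover Harbor, East, Campus, Airport — every zone.
Total opening cost: 3 + 12 = 15.
No cover costs less than 15.

15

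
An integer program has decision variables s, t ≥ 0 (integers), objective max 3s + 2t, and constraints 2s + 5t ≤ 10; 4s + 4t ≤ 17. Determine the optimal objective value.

12

(s,t)=(4,0) is feasible, giving 12.
(s,t)=(3,0) is feasible, giving 9.
The best lattice point is (4,0), giving 12.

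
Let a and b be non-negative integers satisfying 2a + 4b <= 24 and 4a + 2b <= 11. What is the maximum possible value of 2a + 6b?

Relaxing integrality, the LP optimum is 33.00 at (a,b) = (0, 5.5), which is not an integer point.
(a,b)=(0,5) is feasible, giving 30.
(a,b)=(0,4) is feasible, giving 24.
The best lattice point is (0,5), giving 30.

30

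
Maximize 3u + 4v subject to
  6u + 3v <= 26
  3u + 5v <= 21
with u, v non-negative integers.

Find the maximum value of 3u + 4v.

(u,v)=(2,3): 6·2+3·3=21≤26, 3·2+5·3=21≤21, objective 18.
(u,v)=(3,2): 6·3+3·2=24≤26, 3·3+5·2=19≤21, objective 17.
(u,v)=(1,3): 6·1+3·3=15≤26, 3·1+5·3=18≤21, objective 15.
No feasible integer point exceeds 18.

18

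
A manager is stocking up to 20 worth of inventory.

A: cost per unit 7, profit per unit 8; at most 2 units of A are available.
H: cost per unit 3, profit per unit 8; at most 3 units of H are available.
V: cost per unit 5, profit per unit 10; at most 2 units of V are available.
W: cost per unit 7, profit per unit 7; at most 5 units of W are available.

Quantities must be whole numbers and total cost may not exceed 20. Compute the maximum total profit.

This is a bounded integer knapsack.
H has the best ratio (8/3); taking only H gives at most 3×8 = 24 (stopped by the supply cap of 3).
Mixing does better — 3×H and 2×V: cost 19 ≤ 20, profit 3·8 + 2·10 = 44.

44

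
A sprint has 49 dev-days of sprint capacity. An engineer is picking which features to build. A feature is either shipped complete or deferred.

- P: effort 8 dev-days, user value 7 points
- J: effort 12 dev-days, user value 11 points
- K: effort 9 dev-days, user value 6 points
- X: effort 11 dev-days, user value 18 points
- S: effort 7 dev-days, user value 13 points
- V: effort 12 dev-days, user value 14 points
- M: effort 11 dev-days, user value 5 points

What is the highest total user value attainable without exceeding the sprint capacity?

Take P, K, X, S, and V: effort 8 + 9 + 11 + 7 + 12 = 47 ≤ 49, user value 7 + 6 + 18 + 13 + 14 = 58.
No other feasible combination does better.

58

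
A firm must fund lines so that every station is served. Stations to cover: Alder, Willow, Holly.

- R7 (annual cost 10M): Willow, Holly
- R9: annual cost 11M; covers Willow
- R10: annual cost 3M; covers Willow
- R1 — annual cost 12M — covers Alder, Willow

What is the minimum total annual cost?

The greedy cost-per-new-station heuristic would pick R10, R7, and R1 for 25, but a cheaper cover exists.
Choose R7 and R1: together they cover Alder, Willow, Holly — every station.
Total annual cost: 10 + 12 = 22.
No cover costs less than 22.

22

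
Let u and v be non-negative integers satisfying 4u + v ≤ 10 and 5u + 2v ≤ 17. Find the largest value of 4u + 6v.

48

The continuous relaxation peaks at (0, 8.5) with value 51.00; rounding to a feasible lattice point costs some objective.
(u,v)=(0,8): 4·0+1·8=8≤10, 5·0+2·8=16≤17, objective 48.
(u,v)=(0,7): 4·0+1·7=7≤10, 5·0+2·7=14≤17, objective 42.
No feasible integer point exceeds 48.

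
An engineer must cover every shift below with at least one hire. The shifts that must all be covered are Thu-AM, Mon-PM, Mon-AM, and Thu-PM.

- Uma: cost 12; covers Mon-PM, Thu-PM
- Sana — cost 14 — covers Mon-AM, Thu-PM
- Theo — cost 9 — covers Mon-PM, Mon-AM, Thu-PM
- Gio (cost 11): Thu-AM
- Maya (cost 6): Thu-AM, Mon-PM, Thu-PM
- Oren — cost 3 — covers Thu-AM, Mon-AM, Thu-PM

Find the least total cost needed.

9

Choose Maya and Oren: together they cover Thu-AM, Mon-PM, Mon-AM, Thu-PM — every shift.
Total cost: 6 + 3 = 9.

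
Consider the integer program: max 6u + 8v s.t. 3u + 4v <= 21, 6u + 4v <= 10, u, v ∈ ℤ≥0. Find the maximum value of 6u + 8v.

(u,v)=(0,2) is feasible, giving 16.
(u,v)=(1,1) is feasible, giving 14.
(u,v)=(0,1) is feasible, giving 8.
Maximum is 16 at (u,v)=(0,2).

16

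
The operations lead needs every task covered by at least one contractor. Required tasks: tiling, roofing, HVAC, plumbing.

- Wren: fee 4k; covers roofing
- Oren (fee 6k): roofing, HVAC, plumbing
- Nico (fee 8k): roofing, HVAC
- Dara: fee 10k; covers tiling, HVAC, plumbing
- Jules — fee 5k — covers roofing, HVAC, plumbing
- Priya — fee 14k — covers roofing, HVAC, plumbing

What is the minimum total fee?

The greedy cost-per-new-task heuristic would pick Jules and Dara for 15, but a cheaper cover exists.
Choose Wren and Dara: together they cover tiling, roofing, HVAC, plumbing — every task.
Total fee: 4 + 10 = 14.
No cover costs less than 14.

14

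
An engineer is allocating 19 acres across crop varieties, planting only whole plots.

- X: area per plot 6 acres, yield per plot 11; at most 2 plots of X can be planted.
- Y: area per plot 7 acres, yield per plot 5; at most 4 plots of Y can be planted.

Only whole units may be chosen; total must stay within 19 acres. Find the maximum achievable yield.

Take 2×X and 1×Y: area 19 ≤ 19, yield 2·11 + 1·5 = 27.
X has the best ratio (11/6) and is taken to its limit of 2; remaining capacity is filled optimally with the others.

27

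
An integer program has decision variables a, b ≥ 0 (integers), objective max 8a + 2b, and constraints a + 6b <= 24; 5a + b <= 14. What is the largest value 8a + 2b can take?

(a,b)=(2,3) is feasible, giving 22.
(a,b)=(2,2) is feasible, giving 20.
(a,b)=(1,3) is feasible, giving 14.
No feasible integer point exceeds 22.

22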